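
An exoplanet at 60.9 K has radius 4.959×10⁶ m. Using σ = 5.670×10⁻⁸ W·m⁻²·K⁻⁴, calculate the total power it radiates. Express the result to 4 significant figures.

Surface area A = 4πR² = 4π(4.959×10⁶ m)² = 3.09028×10¹⁴ m².
P = σAT⁴ = 5.670×10⁻⁸ × 3.09028×10¹⁴ × (60.9)⁴ = 2.410×10¹⁴ W.

P ≈ 2.410×10¹⁴ W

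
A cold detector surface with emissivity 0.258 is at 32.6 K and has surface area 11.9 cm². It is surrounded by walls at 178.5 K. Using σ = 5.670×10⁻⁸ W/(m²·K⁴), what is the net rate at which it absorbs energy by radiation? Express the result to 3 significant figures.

Net gain ≈ 0.0177 W

Area A = 11.9 cm² = 1.19×10⁻³ m².
Net radiated power P_net = εσA(T⁴ − T₀⁴) = 0.258×5.670×10⁻⁸×1.19×10⁻³×(32.6⁴ − 178.5⁴).
T⁴ − T₀⁴ = 1.12946×10⁶ − 1.01520×10⁹ = -1.01407×10⁹ K⁴, so P_net = -0.0177 W — negative, meaning a net gain of 0.0177 W.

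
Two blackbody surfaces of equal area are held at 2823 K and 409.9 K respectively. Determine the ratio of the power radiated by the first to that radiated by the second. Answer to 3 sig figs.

With equal areas, P₁/P₂ = (T₁/T₂)⁴ = (2823/409.9)⁴ = 2.25×10³.

P₁/P₂ ≈ 2.25×10³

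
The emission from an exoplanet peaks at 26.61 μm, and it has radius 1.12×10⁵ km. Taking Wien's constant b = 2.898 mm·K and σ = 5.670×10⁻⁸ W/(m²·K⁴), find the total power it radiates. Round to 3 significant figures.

P ≈ 1.26×10¹⁸ W

Wien's law: T = b/λ_max = 2.898×10⁻³/2.661×10⁻⁵ = 108.906 K.
Surface area A = 4πR² = 4π(1.12×10⁸ m)² = 1.57633×10¹⁷ m².
Then P = σAT⁴ = 5.670×10⁻⁸×1.57633×10¹⁷×(108.906)⁴ = 1.26×10¹⁸ W.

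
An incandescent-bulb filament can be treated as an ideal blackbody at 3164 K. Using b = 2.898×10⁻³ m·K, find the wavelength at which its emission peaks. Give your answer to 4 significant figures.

Wien's displacement law: λ_max = b/T = (2.898×10⁻³ m·K)/(3164 K) = 9.1593×10⁻⁷ m.
That is 915.9 nm, in the infrared range.

λ_max ≈ 915.9 nm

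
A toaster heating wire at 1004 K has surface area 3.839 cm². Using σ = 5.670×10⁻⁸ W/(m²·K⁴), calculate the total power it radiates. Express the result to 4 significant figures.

Area A = 3.839 cm² = 3.839×10⁻⁴ m².
P = σAT⁴ = 5.670×10⁻⁸ × 3.839×10⁻⁴ × (1004)⁴ = 22.12 W.

P ≈ 22.12 W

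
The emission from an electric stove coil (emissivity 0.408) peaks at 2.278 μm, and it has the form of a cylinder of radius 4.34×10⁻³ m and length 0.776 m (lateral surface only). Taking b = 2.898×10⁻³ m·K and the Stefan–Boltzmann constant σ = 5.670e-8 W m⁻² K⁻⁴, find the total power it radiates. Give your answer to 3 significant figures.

P ≈ 1.28×10³ W

Wien's law: T = b/λ_max = 2.898×10⁻³/2.278×10⁻⁶ = 1272.17 K.
Lateral area A = 2πrL = 2π×4.34×10⁻³×0.776 = 0.0211608 m².
Then P = εσAT⁴ = 0.408×5.670×10⁻⁸×0.0211608×(1272.17)⁴ = 1.28×10³ W.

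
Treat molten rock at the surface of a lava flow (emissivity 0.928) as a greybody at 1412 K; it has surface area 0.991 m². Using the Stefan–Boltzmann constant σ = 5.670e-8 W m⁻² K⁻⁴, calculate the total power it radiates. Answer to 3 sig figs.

P ≈ 2.07×10⁵ W

Area A = 0.991 m².
P = εσAT⁴ = 0.928 × 5.670×10⁻⁸ × 0.991 × (1412)⁴ = 2.07×10⁵ W.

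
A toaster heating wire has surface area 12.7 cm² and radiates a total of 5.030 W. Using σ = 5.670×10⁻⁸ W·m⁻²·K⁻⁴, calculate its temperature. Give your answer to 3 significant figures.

T ≈ 514 K

Area A = 12.7 cm² = 1.27×10⁻³ m².
P = σAT⁴ ⇒ T = (P/(σA))^(1/4) = (5.030/(5.670×10⁻⁸×1.27×10⁻³))^(1/4) = 514 K.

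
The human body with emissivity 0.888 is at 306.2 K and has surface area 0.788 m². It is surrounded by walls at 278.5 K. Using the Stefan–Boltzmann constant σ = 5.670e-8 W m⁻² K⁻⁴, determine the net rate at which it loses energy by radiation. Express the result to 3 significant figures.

Net loss ≈ 110 W

Area A = 0.788 m².
Net radiated power P_net = εσA(T⁴ − T₀⁴) = 0.888×5.670×10⁻⁸×0.788×(306.2⁴ − 278.5⁴).
T⁴ − T₀⁴ = 8.79065×10⁹ − 6.01590×10⁹ = 2.77475×10⁹ K⁴, so P_net = 110 W.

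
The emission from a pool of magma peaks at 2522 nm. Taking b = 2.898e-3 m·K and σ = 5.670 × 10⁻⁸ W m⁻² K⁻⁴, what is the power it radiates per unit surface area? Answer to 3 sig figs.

Wien's law: T = b/λ_max = 2.898×10⁻³/2.522×10⁻⁶ = 1149.09 K.
Then I = σT⁴ = 5.670×10⁻⁸×(1149.09)⁴ = 9.89×10⁴ W/m².

I ≈ 9.89×10⁴ W/m²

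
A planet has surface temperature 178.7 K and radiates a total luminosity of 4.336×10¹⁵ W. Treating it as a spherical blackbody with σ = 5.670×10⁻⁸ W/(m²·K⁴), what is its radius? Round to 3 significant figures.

R ≈ 2.44×10⁶ m

L = 4πR²σT⁴ ⇒ R = √(L/(4πσT⁴)).
σT⁴ = 57.8204 W/m², so R = √(4.336×10¹⁵/(4π×57.8204)) = 2.44×10⁶ m.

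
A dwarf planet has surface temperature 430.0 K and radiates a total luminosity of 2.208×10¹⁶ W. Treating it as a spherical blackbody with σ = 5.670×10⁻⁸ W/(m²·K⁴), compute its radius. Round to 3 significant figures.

L = 4πR²σT⁴ ⇒ R = √(L/(4πσT⁴)).
σT⁴ = 1938.46 W/m², so R = √(2.208×10¹⁶/(4π×1938.46)) = 9.52×10⁵ m.

R ≈ 9.52×10⁵ m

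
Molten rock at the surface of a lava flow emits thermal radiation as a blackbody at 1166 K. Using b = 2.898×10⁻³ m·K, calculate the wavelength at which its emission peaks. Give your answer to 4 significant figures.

λ_max ≈ 2485 nm

Wien's displacement law: λ_max = b/T = (2.898×10⁻³ m·K)/(1166 K) = 2.4854×10⁻⁶ m.
That is 2485 nm, in the infrared range.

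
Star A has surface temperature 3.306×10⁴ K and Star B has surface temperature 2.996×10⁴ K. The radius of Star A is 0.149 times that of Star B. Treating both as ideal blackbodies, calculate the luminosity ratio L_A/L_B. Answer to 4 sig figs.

L_A/L_B ≈ 0.03292

L ∝ R²T⁴, so L_A/L_B = (R_A/R_B)²(T_A/T_B)⁴ = (0.149)² × (3.306×10⁴/2.996×10⁴)⁴ = 0.022201 × 1.48267 = 0.03292.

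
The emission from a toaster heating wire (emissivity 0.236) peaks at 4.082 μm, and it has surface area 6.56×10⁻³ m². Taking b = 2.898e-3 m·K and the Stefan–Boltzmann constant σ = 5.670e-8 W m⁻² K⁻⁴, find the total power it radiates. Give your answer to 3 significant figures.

Wien's law: T = b/λ_max = 2.898×10⁻³/4.082×10⁻⁶ = 709.946 K.
Area A = 6.56×10⁻³ m².
Then P = εσAT⁴ = 0.236×5.670×10⁻⁸×6.56×10⁻³×(709.946)⁴ = 22.3 W.

P ≈ 22.3 W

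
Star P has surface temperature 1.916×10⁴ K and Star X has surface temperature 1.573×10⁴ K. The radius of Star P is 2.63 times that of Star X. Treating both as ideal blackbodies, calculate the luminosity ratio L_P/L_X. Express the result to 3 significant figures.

L ∝ R²T⁴, so L_P/L_X = (R_P/R_X)²(T_P/T_X)⁴ = (2.63)² × (1.916×10⁴/1.573×10⁴)⁴ = 6.9169 × 2.20124 = 15.2.

L_P/L_X ≈ 15.2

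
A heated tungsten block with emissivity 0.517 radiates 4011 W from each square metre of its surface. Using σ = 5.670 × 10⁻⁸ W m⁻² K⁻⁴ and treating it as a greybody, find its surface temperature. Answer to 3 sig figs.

I = εσT⁴, so T = (I/εσ)^(1/4) = (4011/(0.517×5.670×10⁻⁸))^(1/4) = 608 K.

T ≈ 608 K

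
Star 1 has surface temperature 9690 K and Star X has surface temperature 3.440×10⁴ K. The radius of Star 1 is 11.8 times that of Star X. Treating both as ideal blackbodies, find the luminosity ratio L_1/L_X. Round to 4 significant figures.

L ∝ R²T⁴, so L_1/L_X = (R_1/R_X)²(T_1/T_X)⁴ = (11.8)² × (9690/3.440×10⁴)⁴ = 139.24 × 6.29595×10⁻³ = 0.8766.

L_1/L_X ≈ 0.8766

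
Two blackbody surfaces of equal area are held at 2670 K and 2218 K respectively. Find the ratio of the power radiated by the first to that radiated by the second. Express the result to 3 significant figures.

P₁/P₂ ≈ 2.10

With equal areas, P₁/P₂ = (T₁/T₂)⁴ = (2670/2218)⁴ = 2.10.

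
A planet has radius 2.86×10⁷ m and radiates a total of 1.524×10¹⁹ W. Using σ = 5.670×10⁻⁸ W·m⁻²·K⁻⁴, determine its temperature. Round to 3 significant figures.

T ≈ 402 K

Surface area A = 4πR² = 4π(2.86×10⁷ m)² = 1.02788×10¹⁶ m².
P = σAT⁴ ⇒ T = (P/(σA))^(1/4) = (1.524×10¹⁹/(5.670×10⁻⁸×1.02788×10¹⁶))^(1/4) = 402 K.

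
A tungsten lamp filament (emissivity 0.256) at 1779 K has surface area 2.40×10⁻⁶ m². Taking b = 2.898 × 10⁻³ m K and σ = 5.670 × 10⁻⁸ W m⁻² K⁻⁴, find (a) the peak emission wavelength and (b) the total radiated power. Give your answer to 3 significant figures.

(a) λ_max = b/T = 2.898×10⁻³/1779 = 1.629×10⁻⁶ m = 1.63×10³ nm.
Area A = 2.40×10⁻⁶ m².
(b) P = εσAT⁴ = 0.256×5.670×10⁻⁸×2.40×10⁻⁶×(1779)⁴ = 0.349 W.

λ_max ≈ 1.63×10³ nm; P ≈ 0.349 W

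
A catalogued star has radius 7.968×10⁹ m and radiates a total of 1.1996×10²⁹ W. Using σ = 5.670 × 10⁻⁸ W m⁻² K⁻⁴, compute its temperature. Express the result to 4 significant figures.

T ≈ 7176 K

Surface area A = 4πR² = 4π(7.968×10⁹ m)² = 7.97827×10²⁰ m².
P = σAT⁴ ⇒ T = (P/(σA))^(1/4) = (1.1996×10²⁹/(5.670×10⁻⁸×7.97827×10²⁰))^(1/4) = 7176 K.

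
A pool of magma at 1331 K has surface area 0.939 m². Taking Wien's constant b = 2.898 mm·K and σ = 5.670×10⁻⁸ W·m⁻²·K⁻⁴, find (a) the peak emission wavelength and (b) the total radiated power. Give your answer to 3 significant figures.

λ_max ≈ 2.18×10³ nm; P ≈ 1.67×10⁵ W

(a) λ_max = b/T = 2.898×10⁻³/1331 = 2.177×10⁻⁶ m = 2.18×10³ nm.
Area A = 0.939 m².
(b) P = σAT⁴ = 5.670×10⁻⁸×0.939×(1331)⁴ = 1.67×10⁵ W.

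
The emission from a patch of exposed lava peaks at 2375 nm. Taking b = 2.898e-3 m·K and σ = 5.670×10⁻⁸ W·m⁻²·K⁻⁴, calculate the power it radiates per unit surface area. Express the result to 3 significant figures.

Wien's law: T = b/λ_max = 2.898×10⁻³/2.375×10⁻⁶ = 1220.21 K.
Then I = σT⁴ = 5.670×10⁻⁸×(1220.21)⁴ = 1.26×10⁵ W/m².

I ≈ 1.26×10⁵ W/m²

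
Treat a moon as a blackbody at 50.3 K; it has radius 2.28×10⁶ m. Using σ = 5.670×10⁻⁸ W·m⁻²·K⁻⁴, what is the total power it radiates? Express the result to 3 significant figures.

P ≈ 2.37×10¹³ W

Surface area A = 4πR² = 4π(2.28×10⁶ m)² = 6.53250×10¹³ m².
P = σAT⁴ = 5.670×10⁻⁸ × 6.53250×10¹³ × (50.3)⁴ = 2.37×10¹³ W.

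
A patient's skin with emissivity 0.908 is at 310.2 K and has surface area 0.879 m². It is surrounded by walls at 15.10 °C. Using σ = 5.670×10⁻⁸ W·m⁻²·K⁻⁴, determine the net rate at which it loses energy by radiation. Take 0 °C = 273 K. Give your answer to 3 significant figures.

Net loss ≈ 107 W

Surroundings: T = 15.10 °C + 273 = 288.10 K.
Area A = 0.879 m².
Net radiated power P_net = εσA(T⁴ − T₀⁴) = 0.908×5.670×10⁻⁸×0.879×(310.2⁴ − 288.10⁴).
T⁴ − T₀⁴ = 9.25907×10⁹ − 6.88927×10⁹ = 2.36980×10⁹ K⁴, so P_net = 107 W.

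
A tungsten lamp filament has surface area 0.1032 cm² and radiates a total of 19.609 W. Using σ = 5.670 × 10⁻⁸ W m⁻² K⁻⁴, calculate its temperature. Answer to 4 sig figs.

Area A = 0.1032 cm² = 1.032×10⁻⁵ m².
P = σAT⁴ ⇒ T = (P/(σA))^(1/4) = (19.609/(5.670×10⁻⁸×1.032×10⁻⁵))^(1/4) = 2406 K.

T ≈ 2406 K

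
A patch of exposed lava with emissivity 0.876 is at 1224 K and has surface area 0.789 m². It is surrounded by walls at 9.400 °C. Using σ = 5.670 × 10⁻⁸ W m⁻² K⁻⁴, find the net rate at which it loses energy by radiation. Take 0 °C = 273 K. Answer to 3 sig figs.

Surroundings: T = 9.400 °C + 273 = 282.400 K.
Area A = 0.789 m².
Net radiated power P_net = εσA(T⁴ − T₀⁴) = 0.876×5.670×10⁻⁸×0.789×(1224⁴ − 282.400⁴).
T⁴ − T₀⁴ = 2.24453×10¹² − 6.36002×10⁹ = 2.23817×10¹² K⁴, so P_net = 8.77×10⁴ W.

Net loss ≈ 8.77×10⁴ W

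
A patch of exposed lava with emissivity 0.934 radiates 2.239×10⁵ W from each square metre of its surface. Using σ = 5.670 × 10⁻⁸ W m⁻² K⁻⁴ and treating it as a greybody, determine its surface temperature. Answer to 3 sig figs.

T ≈ 1.43×10³ K

I = εσT⁴, so T = (I/εσ)^(1/4) = (2.239×10⁵/(0.934×5.670×10⁻⁸))^(1/4) = 1.43×10³ K.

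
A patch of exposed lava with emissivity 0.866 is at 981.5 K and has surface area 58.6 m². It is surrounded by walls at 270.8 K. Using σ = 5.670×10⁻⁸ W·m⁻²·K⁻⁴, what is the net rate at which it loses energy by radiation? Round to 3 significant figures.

Area A = 58.6 m².
Net radiated power P_net = εσA(T⁴ − T₀⁴) = 0.866×5.670×10⁻⁸×58.6×(981.5⁴ − 270.8⁴).
T⁴ − T₀⁴ = 9.28028×10¹¹ − 5.37768×10⁹ = 9.22650×10¹¹ K⁴, so P_net = 2.65×10⁶ W.

Net loss ≈ 2.65×10⁶ W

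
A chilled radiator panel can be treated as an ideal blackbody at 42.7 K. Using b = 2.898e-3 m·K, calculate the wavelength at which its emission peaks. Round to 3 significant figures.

Wien's displacement law: λ_max = b/T = (2.898×10⁻³ m·K)/(42.7 K) = 6.787×10⁻⁵ m.
That is 67.9 μm, in the infrared range.

λ_max ≈ 67.9 μm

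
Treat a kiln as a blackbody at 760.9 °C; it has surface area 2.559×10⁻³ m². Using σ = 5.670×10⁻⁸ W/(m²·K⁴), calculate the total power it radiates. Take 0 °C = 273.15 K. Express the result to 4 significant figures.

T = 760.9 °C + 273.15 = 1034.05 K.
Area A = 2.559×10⁻³ m².
P = σAT⁴ = 5.670×10⁻⁸ × 2.559×10⁻³ × (1034.05)⁴ = 165.9 W.

P ≈ 165.9 W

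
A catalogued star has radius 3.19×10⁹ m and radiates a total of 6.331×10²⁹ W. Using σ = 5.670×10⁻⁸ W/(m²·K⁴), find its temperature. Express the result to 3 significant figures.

T ≈ 1.72×10⁴ K

Surface area A = 4πR² = 4π(3.19×10⁹ m)² = 1.27877×10²⁰ m².
P = σAT⁴ ⇒ T = (P/(σA))^(1/4) = (6.331×10²⁹/(5.670×10⁻⁸×1.27877×10²⁰))^(1/4) = 1.72×10⁴ K.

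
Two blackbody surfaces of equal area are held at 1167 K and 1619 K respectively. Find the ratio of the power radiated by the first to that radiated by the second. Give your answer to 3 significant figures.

P₁/P₂ ≈ 0.270

With equal areas, P₁/P₂ = (T₁/T₂)⁴ = (1167/1619)⁴ = 0.270.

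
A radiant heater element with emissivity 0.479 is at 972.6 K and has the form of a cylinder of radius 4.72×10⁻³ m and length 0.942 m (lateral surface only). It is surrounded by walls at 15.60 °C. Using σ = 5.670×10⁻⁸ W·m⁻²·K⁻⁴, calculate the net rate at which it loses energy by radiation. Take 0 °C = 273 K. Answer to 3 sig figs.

Surroundings: T = 15.60 °C + 273 = 288.60 K.
Lateral area A = 2πrL = 2π×4.72×10⁻³×0.942 = 0.0279365 m².
Net radiated power P_net = εσA(T⁴ − T₀⁴) = 0.479×5.670×10⁻⁸×0.0279365×(972.6⁴ − 288.60⁴).
T⁴ − T₀⁴ = 8.94823×10¹¹ − 6.93722×10⁹ = 8.87886×10¹¹ K⁴, so P_net = 674 W.

Net loss ≈ 674 W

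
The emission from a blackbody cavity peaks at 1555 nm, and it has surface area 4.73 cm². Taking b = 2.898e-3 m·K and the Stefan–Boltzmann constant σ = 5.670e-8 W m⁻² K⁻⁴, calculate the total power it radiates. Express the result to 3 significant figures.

Wien's law: T = b/λ_max = 2.898×10⁻³/1.555×10⁻⁶ = 1863.67 K.
Area A = 4.73 cm² = 4.73×10⁻⁴ m².
Then P = σAT⁴ = 5.670×10⁻⁸×4.73×10⁻⁴×(1863.67)⁴ = 324 W.

P ≈ 324 W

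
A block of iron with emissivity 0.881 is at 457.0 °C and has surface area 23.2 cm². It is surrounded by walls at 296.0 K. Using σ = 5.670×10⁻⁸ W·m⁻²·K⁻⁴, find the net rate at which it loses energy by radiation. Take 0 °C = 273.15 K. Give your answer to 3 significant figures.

T = 457.0 °C + 273.15 = 730.15 K.
Area A = 23.2 cm² = 2.32×10⁻³ m².
Net radiated power P_net = εσA(T⁴ − T₀⁴) = 0.881×5.670×10⁻⁸×2.32×10⁻³×(730.15⁴ − 296.0⁴).
T⁴ − T₀⁴ = 2.84216×10¹¹ − 7.67656×10⁹ = 2.76539×10¹¹ K⁴, so P_net = 32.0 W.

Net loss ≈ 32.0 W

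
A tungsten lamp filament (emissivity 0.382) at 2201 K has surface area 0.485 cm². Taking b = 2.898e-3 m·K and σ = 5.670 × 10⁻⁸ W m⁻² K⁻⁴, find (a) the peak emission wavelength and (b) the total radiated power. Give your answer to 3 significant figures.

(a) λ_max = b/T = 2.898×10⁻³/2201 = 1.317×10⁻⁶ m = 1.32 μm.
Area A = 0.485 cm² = 4.85×10⁻⁵ m².
(b) P = εσAT⁴ = 0.382×5.670×10⁻⁸×4.85×10⁻⁵×(2201)⁴ = 24.7 W.

λ_max ≈ 1.32 μm; P ≈ 24.7 W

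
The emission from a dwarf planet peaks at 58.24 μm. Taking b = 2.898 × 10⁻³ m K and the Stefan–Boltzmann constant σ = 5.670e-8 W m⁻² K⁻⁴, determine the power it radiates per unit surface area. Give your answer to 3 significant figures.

Wien's law: T = b/λ_max = 2.898×10⁻³/5.824×10⁻⁵ = 49.7596 K.
Then I = σT⁴ = 5.670×10⁻⁸×(49.7596)⁴ = 0.348 W/m².

I ≈ 0.348 W/m²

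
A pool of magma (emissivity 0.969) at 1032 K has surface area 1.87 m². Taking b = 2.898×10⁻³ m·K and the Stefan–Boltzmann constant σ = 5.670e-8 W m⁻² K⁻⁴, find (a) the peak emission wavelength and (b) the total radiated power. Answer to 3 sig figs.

λ_max ≈ 2.81 μm; P ≈ 1.17×10⁵ W

(a) λ_max = b/T = 2.898×10⁻³/1032 = 2.808×10⁻⁶ m = 2.81 μm.
Area A = 1.87 m².
(b) P = εσAT⁴ = 0.969×5.670×10⁻⁸×1.87×(1032)⁴ = 1.17×10⁵ W.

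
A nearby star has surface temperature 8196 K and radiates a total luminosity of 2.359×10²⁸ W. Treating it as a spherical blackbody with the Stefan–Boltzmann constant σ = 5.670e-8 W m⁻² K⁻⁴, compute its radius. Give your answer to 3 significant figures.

L = 4πR²σT⁴ ⇒ R = √(L/(4πσT⁴)).
σT⁴ = 2.55853×10⁸ W/m², so R = √(2.359×10²⁸/(4π×2.55853×10⁸)) = 2.71×10⁹ m.

R ≈ 2.71×10⁹ m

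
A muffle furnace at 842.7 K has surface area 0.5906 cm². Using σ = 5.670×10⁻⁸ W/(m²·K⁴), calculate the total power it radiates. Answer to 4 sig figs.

P ≈ 1.689 W

Area A = 0.5906 cm² = 5.906×10⁻⁵ m².
P = σAT⁴ = 5.670×10⁻⁸ × 5.906×10⁻⁵ × (842.7)⁴ = 1.689 W.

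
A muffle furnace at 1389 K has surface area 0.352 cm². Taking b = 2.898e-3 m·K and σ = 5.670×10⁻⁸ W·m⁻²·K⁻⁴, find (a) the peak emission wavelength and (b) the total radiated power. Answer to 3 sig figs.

(a) λ_max = b/T = 2.898×10⁻³/1389 = 2.086×10⁻⁶ m = 2.09 μm.
Area A = 0.352 cm² = 3.52×10⁻⁵ m².
(b) P = σAT⁴ = 5.670×10⁻⁸×3.52×10⁻⁵×(1389)⁴ = 7.43 W.

λ_max ≈ 2.09 μm; P ≈ 7.43 W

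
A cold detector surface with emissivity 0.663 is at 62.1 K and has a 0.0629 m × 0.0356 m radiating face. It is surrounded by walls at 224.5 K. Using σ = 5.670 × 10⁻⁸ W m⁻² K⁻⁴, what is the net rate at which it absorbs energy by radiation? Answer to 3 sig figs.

Area A = 0.0629 × 0.0356 = 2.23924×10⁻³ m².
Net radiated power P_net = εσA(T⁴ − T₀⁴) = 0.663×5.670×10⁻⁸×2.23924×10⁻³×(62.1⁴ − 224.5⁴).
T⁴ − T₀⁴ = 1.48719×10⁷ − 2.54019×10⁹ = -2.52532×10⁹ K⁴, so P_net = -0.213 W — negative, meaning a net gain of 0.213 W.

Net gain ≈ 0.213 W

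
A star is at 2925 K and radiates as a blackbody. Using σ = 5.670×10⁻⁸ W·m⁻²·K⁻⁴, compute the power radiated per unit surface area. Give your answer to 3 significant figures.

I ≈ 4.15×10⁶ W/m²

Stefan–Boltzmann: I = σT⁴ = 5.670×10⁻⁸ × (2925)⁴ = 4.15×10⁶ W/m².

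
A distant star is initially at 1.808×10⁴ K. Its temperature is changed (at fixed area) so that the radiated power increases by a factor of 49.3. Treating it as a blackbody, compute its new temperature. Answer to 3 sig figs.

P ∝ T⁴, so T₂/T₁ = (P₂/P₁)^(1/4) = (49.3)^(1/4) = 2.64979.
T₂ = 1.808×10⁴ × 2.64979 = 4.79×10⁴ K.

T₂ ≈ 4.79×10⁴ K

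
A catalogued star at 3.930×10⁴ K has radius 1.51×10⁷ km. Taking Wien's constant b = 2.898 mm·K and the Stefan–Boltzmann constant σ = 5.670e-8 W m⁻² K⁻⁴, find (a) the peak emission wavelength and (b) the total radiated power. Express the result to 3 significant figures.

λ_max ≈ 73.7 nm; P ≈ 3.88×10³² W

(a) λ_max = b/T = 2.898×10⁻³/3.930×10⁴ = 7.374×10⁻⁸ m = 73.7 nm.
Surface area A = 4πR² = 4π(1.51×10¹⁰ m)² = 2.86526×10²¹ m².
(b) P = σAT⁴ = 5.670×10⁻⁸×2.86526×10²¹×(3.930×10⁴)⁴ = 3.88×10³² W.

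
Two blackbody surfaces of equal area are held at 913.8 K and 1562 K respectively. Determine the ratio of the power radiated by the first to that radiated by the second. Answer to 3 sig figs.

P₁/P₂ ≈ 0.117

With equal areas, P₁/P₂ = (T₁/T₂)⁴ = (913.8/1562)⁴ = 0.117.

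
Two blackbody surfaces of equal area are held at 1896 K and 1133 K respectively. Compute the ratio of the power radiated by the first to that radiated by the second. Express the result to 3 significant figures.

P₁/P₂ ≈ 7.84

With equal areas, P₁/P₂ = (T₁/T₂)⁴ = (1896/1133)⁴ = 7.84.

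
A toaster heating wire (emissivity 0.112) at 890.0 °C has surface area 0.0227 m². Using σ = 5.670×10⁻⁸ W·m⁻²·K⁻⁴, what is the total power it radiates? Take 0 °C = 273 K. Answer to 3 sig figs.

T = 890.0 °C + 273 = 1163.0 K.
Area A = 0.0227 m².
P = εσAT⁴ = 0.112 × 5.670×10⁻⁸ × 0.0227 × (1163.0)⁴ = 264 W.

P ≈ 264 W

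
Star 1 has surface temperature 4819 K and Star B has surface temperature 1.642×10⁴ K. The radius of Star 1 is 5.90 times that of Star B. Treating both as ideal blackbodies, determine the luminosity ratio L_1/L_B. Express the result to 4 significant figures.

L ∝ R²T⁴, so L_1/L_B = (R_1/R_B)²(T_1/T_B)⁴ = (5.90)² × (4819/1.642×10⁴)⁴ = 34.81 × 7.41882×10⁻³ = 0.2582.

L_1/L_B ≈ 0.2582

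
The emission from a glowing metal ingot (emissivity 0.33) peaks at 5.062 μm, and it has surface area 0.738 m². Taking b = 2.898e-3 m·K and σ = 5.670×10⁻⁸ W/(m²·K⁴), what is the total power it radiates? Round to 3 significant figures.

Wien's law: T = b/λ_max = 2.898×10⁻³/5.062×10⁻⁶ = 572.501 K.
Area A = 0.738 m².
Then P = εσAT⁴ = 0.33×5.670×10⁻⁸×0.738×(572.501)⁴ = 1.48×10³ W.

P ≈ 1.48×10³ W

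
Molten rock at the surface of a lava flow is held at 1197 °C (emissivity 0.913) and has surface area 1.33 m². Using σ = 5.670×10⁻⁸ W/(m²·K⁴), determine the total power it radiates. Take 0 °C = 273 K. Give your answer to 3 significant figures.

T = 1197 °C + 273 = 1470 K.
Area A = 1.33 m².
P = εσAT⁴ = 0.913 × 5.670×10⁻⁸ × 1.33 × (1470)⁴ = 3.21×10⁵ W.

P ≈ 3.21×10⁵ W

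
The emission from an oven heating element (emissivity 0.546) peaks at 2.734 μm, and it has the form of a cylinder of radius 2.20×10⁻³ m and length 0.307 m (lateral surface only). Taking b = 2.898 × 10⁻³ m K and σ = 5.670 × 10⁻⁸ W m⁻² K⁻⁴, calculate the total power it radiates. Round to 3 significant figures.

P ≈ 166 W

Wien's law: T = b/λ_max = 2.898×10⁻³/2.734×10⁻⁶ = 1059.99 K.
Lateral area A = 2πrL = 2π×2.20×10⁻³×0.307 = 4.24366×10⁻³ m².
Then P = εσAT⁴ = 0.546×5.670×10⁻⁸×4.24366×10⁻³×(1059.99)⁴ = 166 W.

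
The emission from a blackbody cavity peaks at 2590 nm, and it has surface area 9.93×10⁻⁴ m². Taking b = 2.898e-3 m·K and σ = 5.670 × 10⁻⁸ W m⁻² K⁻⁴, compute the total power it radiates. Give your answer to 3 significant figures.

Wien's law: T = b/λ_max = 2.898×10⁻³/2.590×10⁻⁶ = 1118.92 K.
Area A = 9.93×10⁻⁴ m².
Then P = σAT⁴ = 5.670×10⁻⁸×9.93×10⁻⁴×(1118.92)⁴ = 88.3 W.

P ≈ 88.3 W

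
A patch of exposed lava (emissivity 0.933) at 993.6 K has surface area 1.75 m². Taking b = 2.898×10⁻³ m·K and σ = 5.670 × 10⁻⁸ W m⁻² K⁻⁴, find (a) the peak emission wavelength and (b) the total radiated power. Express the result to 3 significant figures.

λ_max ≈ 2.92 μm; P ≈ 9.02×10⁴ W

(a) λ_max = b/T = 2.898×10⁻³/993.6 = 2.917×10⁻⁶ m = 2.92 μm.
Area A = 1.75 m².
(b) P = εσAT⁴ = 0.933×5.670×10⁻⁸×1.75×(993.6)⁴ = 9.02×10⁴ W.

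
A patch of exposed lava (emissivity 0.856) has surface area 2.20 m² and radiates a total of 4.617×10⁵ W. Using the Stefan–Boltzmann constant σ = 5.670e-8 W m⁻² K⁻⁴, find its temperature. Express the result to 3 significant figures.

T ≈ 1.44×10³ K

Area A = 2.20 m².
P = εσAT⁴ ⇒ T = (P/(εσA))^(1/4) = (4.617×10⁵/(0.856×5.670×10⁻⁸×2.20))^(1/4) = 1.44×10³ K.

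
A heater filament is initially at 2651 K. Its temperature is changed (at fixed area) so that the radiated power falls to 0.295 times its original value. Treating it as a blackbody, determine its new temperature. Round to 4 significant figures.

T₂ ≈ 1954 K

P ∝ T⁴, so T₂/T₁ = (P₂/P₁)^(1/4) = (0.295)^(1/4) = 0.736980.
T₂ = 2651 × 0.736980 = 1954 K.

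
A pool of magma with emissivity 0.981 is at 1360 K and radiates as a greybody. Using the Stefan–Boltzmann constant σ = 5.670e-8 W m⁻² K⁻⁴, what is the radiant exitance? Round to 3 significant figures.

I ≈ 1.90×10⁵ W/m²

Stefan–Boltzmann: I = εσT⁴ = 0.981 × 5.670×10⁻⁸ × (1360)⁴ = 1.90×10⁵ W/m².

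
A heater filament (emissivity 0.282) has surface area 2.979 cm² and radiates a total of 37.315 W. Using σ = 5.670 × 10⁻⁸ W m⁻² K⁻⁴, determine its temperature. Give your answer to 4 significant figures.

Area A = 2.979 cm² = 2.979×10⁻⁴ m².
P = εσAT⁴ ⇒ T = (P/(εσA))^(1/4) = (37.315/(0.282×5.670×10⁻⁸×2.979×10⁻⁴))^(1/4) = 1673 K.

T ≈ 1673 K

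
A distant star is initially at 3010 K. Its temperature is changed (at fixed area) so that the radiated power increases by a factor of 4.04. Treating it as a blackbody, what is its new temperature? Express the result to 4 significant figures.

P ∝ T⁴, so T₂/T₁ = (P₂/P₁)^(1/4) = (4.04)^(1/4) = 1.41774.
T₂ = 3010 × 1.41774 = 4267 K.

T₂ ≈ 4267 K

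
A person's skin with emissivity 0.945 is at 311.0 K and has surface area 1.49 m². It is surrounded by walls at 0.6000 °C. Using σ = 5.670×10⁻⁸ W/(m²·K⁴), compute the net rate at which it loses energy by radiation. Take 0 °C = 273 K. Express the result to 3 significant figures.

Surroundings: T = 0.6000 °C + 273 = 273.6000 K.
Area A = 1.49 m².
Net radiated power P_net = εσA(T⁴ − T₀⁴) = 0.945×5.670×10⁻⁸×1.49×(311.0⁴ − 273.6000⁴).
T⁴ − T₀⁴ = 9.35495×10⁹ − 5.60356×10⁹ = 3.75139×10⁹ K⁴, so P_net = 299 W.

Net loss ≈ 299 W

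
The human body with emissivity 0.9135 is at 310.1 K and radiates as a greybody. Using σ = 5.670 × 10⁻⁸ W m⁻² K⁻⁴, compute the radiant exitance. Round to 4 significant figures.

Stefan–Boltzmann: I = εσT⁴ = 0.9135 × 5.670×10⁻⁸ × (310.1)⁴ = 479.0 W/m².

I ≈ 479.0 W/m²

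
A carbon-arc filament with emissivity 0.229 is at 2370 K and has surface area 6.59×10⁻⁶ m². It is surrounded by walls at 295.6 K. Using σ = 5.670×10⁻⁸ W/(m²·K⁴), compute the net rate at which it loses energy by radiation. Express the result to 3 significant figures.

Net loss ≈ 2.70 W

Area A = 6.59×10⁻⁶ m².
Net radiated power P_net = εσA(T⁴ − T₀⁴) = 0.229×5.670×10⁻⁸×6.59×10⁻⁶×(2370⁴ − 295.6⁴).
T⁴ − T₀⁴ = 3.15496×10¹³ − 7.63515×10⁹ = 3.15420×10¹³ K⁴, so P_net = 2.70 W.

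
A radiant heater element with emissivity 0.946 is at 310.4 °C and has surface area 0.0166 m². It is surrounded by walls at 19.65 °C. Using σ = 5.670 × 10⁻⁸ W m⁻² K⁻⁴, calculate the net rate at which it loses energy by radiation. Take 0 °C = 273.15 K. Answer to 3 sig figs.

T = 310.4 °C + 273.15 = 583.55 K.
Surroundings: T = 19.65 °C + 273.15 = 292.80 K.
Area A = 0.0166 m².
Net radiated power P_net = εσA(T⁴ − T₀⁴) = 0.946×5.670×10⁻⁸×0.0166×(583.55⁴ − 292.80⁴).
T⁴ − T₀⁴ = 1.15961×10¹¹ − 7.34995×10⁹ = 1.08611×10¹¹ K⁴, so P_net = 96.7 W.

Net loss ≈ 96.7 W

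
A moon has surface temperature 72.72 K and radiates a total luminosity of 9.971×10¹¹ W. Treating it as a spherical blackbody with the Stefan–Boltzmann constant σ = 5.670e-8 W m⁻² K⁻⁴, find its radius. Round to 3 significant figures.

L = 4πR²σT⁴ ⇒ R = √(L/(4πσT⁴)).
σT⁴ = 1.58562 W/m², so R = √(9.971×10¹¹/(4π×1.58562)) = 2.24×10⁵ m.

R ≈ 2.24×10⁵ m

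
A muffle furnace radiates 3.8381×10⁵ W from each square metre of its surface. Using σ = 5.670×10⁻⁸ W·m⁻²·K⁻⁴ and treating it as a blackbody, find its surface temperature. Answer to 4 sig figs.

T ≈ 1613 K

I = σT⁴, so T = (I/σ)^(1/4) = (3.8381×10⁵/(5.670×10⁻⁸))^(1/4) = 1613 K.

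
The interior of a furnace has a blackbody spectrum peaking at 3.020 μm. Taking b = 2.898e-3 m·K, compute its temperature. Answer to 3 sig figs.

Wien's law gives T = b/λ_max = (2.898×10⁻³ m·K)/(3.020×10⁻⁶ m) = 960 K.

T ≈ 960 K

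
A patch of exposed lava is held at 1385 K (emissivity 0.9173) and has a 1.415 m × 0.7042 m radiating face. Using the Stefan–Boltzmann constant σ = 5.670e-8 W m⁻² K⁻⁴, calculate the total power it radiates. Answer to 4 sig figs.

Area A = 1.415 × 0.7042 = 0.996443 m².
P = εσAT⁴ = 0.9173 × 5.670×10⁻⁸ × 0.996443 × (1385)⁴ = 1.907×10⁵ W.

P ≈ 1.907×10⁵ W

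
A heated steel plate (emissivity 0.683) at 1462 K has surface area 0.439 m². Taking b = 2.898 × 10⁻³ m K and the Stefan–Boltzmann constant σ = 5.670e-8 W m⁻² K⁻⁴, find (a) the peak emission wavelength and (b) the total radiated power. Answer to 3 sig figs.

λ_max ≈ 1.98 μm; P ≈ 7.77×10⁴ W

(a) λ_max = b/T = 2.898×10⁻³/1462 = 1.982×10⁻⁶ m = 1.98 μm.
Area A = 0.439 m².
(b) P = εσAT⁴ = 0.683×5.670×10⁻⁸×0.439×(1462)⁴ = 7.77×10⁴ W.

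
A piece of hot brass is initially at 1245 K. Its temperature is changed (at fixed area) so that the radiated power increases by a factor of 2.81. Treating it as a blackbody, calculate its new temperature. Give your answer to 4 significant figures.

P ∝ T⁴, so T₂/T₁ = (P₂/P₁)^(1/4) = (2.81)^(1/4) = 1.29472.
T₂ = 1245 × 1.29472 = 1612 K.

T₂ ≈ 1612 K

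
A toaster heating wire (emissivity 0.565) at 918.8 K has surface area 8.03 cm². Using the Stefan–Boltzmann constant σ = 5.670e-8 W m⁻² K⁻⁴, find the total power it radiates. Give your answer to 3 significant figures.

P ≈ 18.3 W

Area A = 8.03 cm² = 8.03×10⁻⁴ m².
P = εσAT⁴ = 0.565 × 5.670×10⁻⁸ × 8.03×10⁻⁴ × (918.8)⁴ = 18.3 W.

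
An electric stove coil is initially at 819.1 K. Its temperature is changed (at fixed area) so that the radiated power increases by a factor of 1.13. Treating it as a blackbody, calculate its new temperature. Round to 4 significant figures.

T₂ ≈ 844.5 K

P ∝ T⁴, so T₂/T₁ = (P₂/P₁)^(1/4) = (1.13)^(1/4) = 1.03103.
T₂ = 819.1 × 1.03103 = 844.5 K.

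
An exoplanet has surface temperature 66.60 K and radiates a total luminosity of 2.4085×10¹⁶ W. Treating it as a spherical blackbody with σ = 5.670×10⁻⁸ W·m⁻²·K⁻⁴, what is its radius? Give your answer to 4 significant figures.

R ≈ 4.145×10⁷ m

L = 4πR²σT⁴ ⇒ R = √(L/(4πσT⁴)).
σT⁴ = 1.11553 W/m², so R = √(2.4085×10¹⁶/(4π×1.11553)) = 4.145×10⁷ m.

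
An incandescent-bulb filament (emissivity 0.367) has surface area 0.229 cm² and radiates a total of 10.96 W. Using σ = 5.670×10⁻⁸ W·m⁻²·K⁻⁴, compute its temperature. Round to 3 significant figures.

Area A = 0.229 cm² = 2.29×10⁻⁵ m².
P = εσAT⁴ ⇒ T = (P/(εσA))^(1/4) = (10.96/(0.367×5.670×10⁻⁸×2.29×10⁻⁵))^(1/4) = 2.19×10³ K.

T ≈ 2.19×10³ K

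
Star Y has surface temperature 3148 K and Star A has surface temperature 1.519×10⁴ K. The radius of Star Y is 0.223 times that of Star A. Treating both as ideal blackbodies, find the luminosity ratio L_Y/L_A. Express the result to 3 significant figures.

L ∝ R²T⁴, so L_Y/L_A = (R_Y/R_A)²(T_Y/T_A)⁴ = (0.223)² × (3148/1.519×10⁴)⁴ = 0.049729 × 1.84462×10⁻³ = 9.17×10⁻⁵.

L_Y/L_A ≈ 9.17×10⁻⁵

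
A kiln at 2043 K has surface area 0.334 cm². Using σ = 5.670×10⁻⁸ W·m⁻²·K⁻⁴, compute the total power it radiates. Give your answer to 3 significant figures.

Area A = 0.334 cm² = 3.34×10⁻⁵ m².
P = σAT⁴ = 5.670×10⁻⁸ × 3.34×10⁻⁵ × (2043)⁴ = 33.0 W.

P ≈ 33.0 W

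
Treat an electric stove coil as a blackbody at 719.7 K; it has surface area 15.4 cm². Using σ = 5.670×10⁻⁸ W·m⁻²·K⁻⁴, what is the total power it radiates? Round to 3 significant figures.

Area A = 15.4 cm² = 1.54×10⁻³ m².
P = σAT⁴ = 5.670×10⁻⁸ × 1.54×10⁻³ × (719.7)⁴ = 23.4 W.

P ≈ 23.4 W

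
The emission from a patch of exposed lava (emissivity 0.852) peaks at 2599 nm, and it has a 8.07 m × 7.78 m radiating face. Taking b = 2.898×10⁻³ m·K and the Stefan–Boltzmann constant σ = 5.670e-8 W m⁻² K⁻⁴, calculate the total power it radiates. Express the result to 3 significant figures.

Wien's law: T = b/λ_max = 2.898×10⁻³/2.599×10⁻⁶ = 1115.04 K.
Area A = 8.07 × 7.78 = 62.7846 m².
Then P = εσAT⁴ = 0.852×5.670×10⁻⁸×62.7846×(1115.04)⁴ = 4.69×10⁶ W.

P ≈ 4.69×10⁶ W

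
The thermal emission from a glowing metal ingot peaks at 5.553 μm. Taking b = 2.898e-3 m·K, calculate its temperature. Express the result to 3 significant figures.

T ≈ 522 K

Wien's law gives T = b/λ_max = (2.898×10⁻³ m·K)/(5.553×10⁻⁶ m) = 522 K.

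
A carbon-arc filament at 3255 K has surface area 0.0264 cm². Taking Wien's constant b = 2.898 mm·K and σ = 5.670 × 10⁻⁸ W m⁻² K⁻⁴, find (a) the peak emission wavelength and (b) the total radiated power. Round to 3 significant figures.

λ_max ≈ 0.890 μm; P ≈ 16.8 W

(a) λ_max = b/T = 2.898×10⁻³/3255 = 8.903×10⁻⁷ m = 0.890 μm.
Area A = 0.0264 cm² = 2.64×10⁻⁶ m².
(b) P = σAT⁴ = 5.670×10⁻⁸×2.64×10⁻⁶×(3255)⁴ = 16.8 W.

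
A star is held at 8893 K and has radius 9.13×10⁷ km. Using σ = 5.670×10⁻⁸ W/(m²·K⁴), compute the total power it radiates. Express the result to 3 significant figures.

Surface area A = 4πR² = 4π(9.13×10¹⁰ m)² = 1.04749×10²³ m².
P = σAT⁴ = 5.670×10⁻⁸ × 1.04749×10²³ × (8893)⁴ = 3.71×10³¹ W.

P ≈ 3.71×10³¹ W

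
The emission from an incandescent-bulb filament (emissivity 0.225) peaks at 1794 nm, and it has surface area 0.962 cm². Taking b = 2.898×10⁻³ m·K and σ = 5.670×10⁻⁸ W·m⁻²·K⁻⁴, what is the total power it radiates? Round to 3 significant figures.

Wien's law: T = b/λ_max = 2.898×10⁻³/1.794×10⁻⁶ = 1615.38 K.
Area A = 0.962 cm² = 9.62×10⁻⁵ m².
Then P = εσAT⁴ = 0.225×5.670×10⁻⁸×9.62×10⁻⁵×(1615.38)⁴ = 8.36 W.

P ≈ 8.36 W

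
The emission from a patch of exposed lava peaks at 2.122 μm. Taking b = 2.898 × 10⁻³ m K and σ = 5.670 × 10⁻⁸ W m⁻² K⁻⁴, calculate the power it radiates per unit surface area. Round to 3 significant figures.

Wien's law: T = b/λ_max = 2.898×10⁻³/2.122×10⁻⁶ = 1365.69 K.
Then I = σT⁴ = 5.670×10⁻⁸×(1365.69)⁴ = 1.97×10⁵ W/m².

I ≈ 1.97×10⁵ W/m²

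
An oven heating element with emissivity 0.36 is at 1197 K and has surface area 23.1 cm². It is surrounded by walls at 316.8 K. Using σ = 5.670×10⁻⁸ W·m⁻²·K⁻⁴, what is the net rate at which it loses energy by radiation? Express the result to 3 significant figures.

Net loss ≈ 96.3 W

Area A = 23.1 cm² = 2.31×10⁻³ m².
Net radiated power P_net = εσA(T⁴ − T₀⁴) = 0.36×5.670×10⁻⁸×2.31×10⁻³×(1197⁴ − 316.8⁴).
T⁴ − T₀⁴ = 2.05294×10¹² − 1.00726×10¹⁰ = 2.04287×10¹² K⁴, so P_net = 96.3 W.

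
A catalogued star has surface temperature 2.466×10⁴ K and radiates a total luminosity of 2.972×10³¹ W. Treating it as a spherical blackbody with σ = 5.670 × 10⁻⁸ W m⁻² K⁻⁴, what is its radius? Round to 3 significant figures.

L = 4πR²σT⁴ ⇒ R = √(L/(4πσT⁴)).
σT⁴ = 2.09679×10¹⁰ W/m², so R = √(2.972×10³¹/(4π×2.09679×10¹⁰)) = 1.06×10¹⁰ m.

R ≈ 1.06×10¹⁰ m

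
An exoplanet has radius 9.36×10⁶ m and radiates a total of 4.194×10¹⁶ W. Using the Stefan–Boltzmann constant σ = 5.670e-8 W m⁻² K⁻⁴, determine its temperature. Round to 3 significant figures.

Surface area A = 4πR² = 4π(9.36×10⁶ m)² = 1.10093×10¹⁵ m².
P = σAT⁴ ⇒ T = (P/(σA))^(1/4) = (4.194×10¹⁶/(5.670×10⁻⁸×1.10093×10¹⁵))^(1/4) = 161 K.

T ≈ 161 K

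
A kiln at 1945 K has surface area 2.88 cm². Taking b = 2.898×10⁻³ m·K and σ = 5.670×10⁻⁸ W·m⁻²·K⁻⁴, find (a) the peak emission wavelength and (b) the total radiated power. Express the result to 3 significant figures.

(a) λ_max = b/T = 2.898×10⁻³/1945 = 1.490×10⁻⁶ m = 1.49×10³ nm.
Area A = 2.88 cm² = 2.88×10⁻⁴ m².
(b) P = σAT⁴ = 5.670×10⁻⁸×2.88×10⁻⁴×(1945)⁴ = 234 W.

λ_max ≈ 1.49×10³ nm; P ≈ 234 W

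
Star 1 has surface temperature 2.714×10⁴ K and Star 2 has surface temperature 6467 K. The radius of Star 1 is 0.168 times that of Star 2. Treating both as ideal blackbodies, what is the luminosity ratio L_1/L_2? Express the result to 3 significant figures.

L ∝ R²T⁴, so L_1/L_2 = (R_1/R_2)²(T_1/T_2)⁴ = (0.168)² × (2.714×10⁴/6467)⁴ = 0.028224 × 310.190 = 8.75.

L_1/L_2 ≈ 8.75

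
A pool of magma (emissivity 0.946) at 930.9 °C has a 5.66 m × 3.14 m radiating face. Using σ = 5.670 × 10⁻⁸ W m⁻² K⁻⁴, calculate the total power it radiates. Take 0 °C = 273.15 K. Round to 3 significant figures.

P ≈ 2.00×10⁶ W

T = 930.9 °C + 273.15 = 1204.05 K.
Area A = 5.66 × 3.14 = 17.7724 m².
P = εσAT⁴ = 0.946 × 5.670×10⁻⁸ × 17.7724 × (1204.05)⁴ = 2.00×10⁶ W.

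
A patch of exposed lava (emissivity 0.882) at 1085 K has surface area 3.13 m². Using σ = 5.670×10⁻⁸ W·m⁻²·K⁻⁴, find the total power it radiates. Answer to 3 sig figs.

Area A = 3.13 m².
P = εσAT⁴ = 0.882 × 5.670×10⁻⁸ × 3.13 × (1085)⁴ = 2.17×10⁵ W.

P ≈ 2.17×10⁵ W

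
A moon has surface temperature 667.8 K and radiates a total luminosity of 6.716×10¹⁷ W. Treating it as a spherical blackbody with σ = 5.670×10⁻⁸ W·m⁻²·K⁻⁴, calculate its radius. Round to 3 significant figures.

L = 4πR²σT⁴ ⇒ R = √(L/(4πσT⁴)).
σT⁴ = 11276.4 W/m², so R = √(6.716×10¹⁷/(4π×11276.4)) = 2.18×10⁶ m.

R ≈ 2.18×10⁶ m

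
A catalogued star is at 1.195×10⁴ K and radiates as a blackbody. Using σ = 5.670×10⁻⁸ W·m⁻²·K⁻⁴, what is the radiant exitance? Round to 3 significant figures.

Stefan–Boltzmann: I = σT⁴ = 5.670×10⁻⁸ × (1.195×10⁴)⁴ = 1.16×10⁹ W/m².

I ≈ 1.16×10⁹ W/m²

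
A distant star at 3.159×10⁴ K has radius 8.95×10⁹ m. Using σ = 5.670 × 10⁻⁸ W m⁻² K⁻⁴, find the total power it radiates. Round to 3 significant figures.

P ≈ 5.68×10³¹ W

Surface area A = 4πR² = 4π(8.95×10⁹ m)² = 1.00660×10²¹ m².
P = σAT⁴ = 5.670×10⁻⁸ × 1.00660×10²¹ × (3.159×10⁴)⁴ = 5.68×10³¹ W.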